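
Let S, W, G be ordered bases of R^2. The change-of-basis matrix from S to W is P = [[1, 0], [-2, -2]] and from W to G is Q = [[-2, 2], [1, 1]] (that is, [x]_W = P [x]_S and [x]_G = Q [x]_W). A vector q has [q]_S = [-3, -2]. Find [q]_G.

First [q]_W = P [q]_S = [-3, 10].
Then [q]_G = Q [q]_W = [26, 7].

[26, 7]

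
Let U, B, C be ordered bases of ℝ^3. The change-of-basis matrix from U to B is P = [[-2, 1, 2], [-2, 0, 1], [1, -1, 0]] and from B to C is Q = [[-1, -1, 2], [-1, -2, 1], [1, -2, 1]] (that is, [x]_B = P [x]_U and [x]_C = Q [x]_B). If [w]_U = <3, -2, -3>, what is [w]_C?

Apply P to get B-coordinates <-14, -9, 5>, then Q to get C-coordinates.
The result is [w]_C = <33, 37, 9>.

<33, 37, 9>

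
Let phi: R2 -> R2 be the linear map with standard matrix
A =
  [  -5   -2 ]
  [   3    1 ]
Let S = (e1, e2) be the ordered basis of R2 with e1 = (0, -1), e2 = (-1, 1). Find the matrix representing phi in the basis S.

The j-th column of [phi]_S is [phi(ej)]_S.
phi(e1) = A e1 = (2, -1) = -e1 - 2e2, so column 1 is (-1, -2).
Repeating for e2 and assembling the columns gives [[-1, -1], [-2, -3]].

[[-1, -1], [-2, -3]]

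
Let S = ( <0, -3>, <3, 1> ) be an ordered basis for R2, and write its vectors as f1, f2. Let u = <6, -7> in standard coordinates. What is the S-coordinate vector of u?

<3, 2>

Write u = c_1 f1 + c_2 f2 and solve for the c_i.
System: 0c_1 + 3c_2 = 6, -3c_1 + c_2 = -7; solving gives c_1 = 3, c_2 = 2.
Check: 3f1 + 2f2 = <6, -7>.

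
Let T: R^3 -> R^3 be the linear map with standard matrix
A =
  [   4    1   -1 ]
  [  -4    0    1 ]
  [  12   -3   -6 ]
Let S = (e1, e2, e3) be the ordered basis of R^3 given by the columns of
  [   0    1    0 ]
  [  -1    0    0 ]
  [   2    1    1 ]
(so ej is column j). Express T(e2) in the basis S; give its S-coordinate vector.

<3, 3, -3>

Compute T(e2) = A e2 = <3, -3, 6> in standard coordinates.
Then write this in S-coordinates: solve for y in y_1 e1 + ... + y_3 e3 = <3, -3, 6>.
This gives y = <3, 3, -3>, which is column 2 of [T]_S.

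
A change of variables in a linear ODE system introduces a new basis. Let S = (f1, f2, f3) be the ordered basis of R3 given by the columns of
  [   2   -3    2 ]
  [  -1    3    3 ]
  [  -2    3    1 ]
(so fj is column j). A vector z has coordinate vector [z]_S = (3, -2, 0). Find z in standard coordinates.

The coordinates say z = 3f1 - 2f2 + 0·f3; adding the scaled basis vectors gives (12, -9, -12).

(12, -9, -12)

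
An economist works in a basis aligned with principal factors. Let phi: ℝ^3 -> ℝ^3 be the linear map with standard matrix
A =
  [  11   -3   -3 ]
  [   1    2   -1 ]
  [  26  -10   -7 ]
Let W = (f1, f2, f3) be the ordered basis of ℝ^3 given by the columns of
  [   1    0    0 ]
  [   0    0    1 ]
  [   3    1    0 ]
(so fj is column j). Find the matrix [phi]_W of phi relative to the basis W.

[[2, -3, -3], [-1, 2, -1], [-2, -1, 2]]

Let P have columns f1, ..., f3. Then [phi]_W = P^(-1) A P.
Here det P = -1, so P^(-1) is integer; computing A P first and then P^(-1)(A P) gives [[2, -3, -3], [-1, 2, -1], [-2, -1, 2]].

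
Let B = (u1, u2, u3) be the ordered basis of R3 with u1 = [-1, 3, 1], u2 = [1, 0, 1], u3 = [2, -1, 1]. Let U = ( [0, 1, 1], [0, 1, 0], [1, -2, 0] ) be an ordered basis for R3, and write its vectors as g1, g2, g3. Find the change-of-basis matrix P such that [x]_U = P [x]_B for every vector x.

[[1, 1, 1], [0, 1, 2], [-1, 1, 2]]

Take x = uj: its B-coordinates are the j-th standard unit vector, so P e_j — column j of P — equals [uj]_U.
u1 = g1 + 0·g2 - g3, giving column 1 = [1, 0, -1]; repeating for each j gives P = [[1, 1, 1], [0, 1, 2], [-1, 1, 2]].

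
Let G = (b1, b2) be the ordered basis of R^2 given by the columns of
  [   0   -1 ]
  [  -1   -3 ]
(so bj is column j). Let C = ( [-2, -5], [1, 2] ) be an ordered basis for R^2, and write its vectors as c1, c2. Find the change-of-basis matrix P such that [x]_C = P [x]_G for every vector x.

Let M have columns bj and N have columns cj. Then for every x, N [x]_C = x = M [x]_G, so P = N^(-1) M.
Since det N = 1, N^(-1) has integer entries; multiplying gives P = [[1, 1], [2, 1]].

[[1, 1], [2, 1]]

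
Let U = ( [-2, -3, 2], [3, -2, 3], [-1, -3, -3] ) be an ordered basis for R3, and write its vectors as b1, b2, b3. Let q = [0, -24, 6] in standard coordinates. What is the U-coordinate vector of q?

[3, 3, 3]

[q]_U is the unique c with M c = q, where M has columns b1, ..., b3.
Gaussian elimination on [M | q] yields c = (3, 3, 3).
Check: 3b1 + 3b2 + 3b3 = [0, -24, 6].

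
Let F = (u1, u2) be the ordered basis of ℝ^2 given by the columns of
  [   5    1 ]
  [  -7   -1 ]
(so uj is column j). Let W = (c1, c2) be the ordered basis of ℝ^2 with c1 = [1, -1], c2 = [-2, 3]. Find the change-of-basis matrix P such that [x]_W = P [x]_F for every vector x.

[[1, 1], [-2, 0]]

Column j of P is [uj]_W, since P maps F-coordinates to W-coordinates.
Expressing u1 in W: u1 = c1 - 2c2, so column 1 of P is [1, -2].
Doing the same for each uj gives P = [[1, 1], [-2, 0]].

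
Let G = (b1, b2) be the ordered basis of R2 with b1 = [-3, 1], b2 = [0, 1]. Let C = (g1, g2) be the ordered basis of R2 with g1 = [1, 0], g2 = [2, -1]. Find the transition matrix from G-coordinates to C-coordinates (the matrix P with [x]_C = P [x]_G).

Let M have columns bj and N have columns gj. Then for every x, N [x]_C = x = M [x]_G, so P = N^(-1) M.
Since det N = -1, N^(-1) has integer entries; multiplying gives P = [[-1, 2], [-1, -1]].

[[-1, 2], [-1, -1]]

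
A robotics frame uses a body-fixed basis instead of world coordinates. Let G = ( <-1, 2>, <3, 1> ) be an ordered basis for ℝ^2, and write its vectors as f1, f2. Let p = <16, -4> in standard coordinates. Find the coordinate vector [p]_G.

<-4, 4>

We seek scalars with c_1 f1 + c_2 f2 = p; equivalently solve M c = p where the columns of M are f1, f2.
System: -c_1 + 3c_2 = 16, 2c_1 + c_2 = -4; solving gives c_1 = -4, c_2 = 4.
Check: -4f1 + 4f2 = <16, -4>.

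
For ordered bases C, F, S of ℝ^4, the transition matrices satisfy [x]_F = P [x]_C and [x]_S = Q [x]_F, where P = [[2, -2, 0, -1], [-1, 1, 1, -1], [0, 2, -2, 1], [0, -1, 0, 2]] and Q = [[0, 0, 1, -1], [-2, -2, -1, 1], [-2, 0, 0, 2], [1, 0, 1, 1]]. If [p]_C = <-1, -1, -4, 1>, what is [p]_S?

<4, 8, 8, 9>

Apply P to get F-coordinates <-1, -5, 7, 3>, then Q to get S-coordinates.
The result is [p]_S = <4, 8, 8, 9>.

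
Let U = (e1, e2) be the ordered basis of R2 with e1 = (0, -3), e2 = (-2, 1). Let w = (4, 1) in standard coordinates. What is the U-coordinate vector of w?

(-1, -2)

We seek scalars with c_1 e1 + c_2 e2 = w; equivalently solve M c = w where the columns of M are e1, e2.
System: 0c_1 - 2c_2 = 4, -3c_1 + c_2 = 1; solving gives c_1 = -1, c_2 = -2.
Check: -e1 - 2e2 = (4, 1).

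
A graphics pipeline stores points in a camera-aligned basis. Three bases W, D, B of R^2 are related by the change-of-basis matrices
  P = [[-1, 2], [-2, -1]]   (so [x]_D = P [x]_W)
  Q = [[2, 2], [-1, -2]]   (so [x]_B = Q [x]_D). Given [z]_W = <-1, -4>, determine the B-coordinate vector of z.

First [z]_D = P [z]_W = <-7, 6>.
Then [z]_B = Q [z]_D = <-2, -5>.

<-2, -5>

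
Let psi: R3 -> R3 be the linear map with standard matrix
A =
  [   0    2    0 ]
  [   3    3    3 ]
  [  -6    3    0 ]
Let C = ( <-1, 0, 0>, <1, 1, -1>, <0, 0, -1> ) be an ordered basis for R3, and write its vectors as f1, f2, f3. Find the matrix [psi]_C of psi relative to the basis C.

Let P have columns f1, ..., f3. Then [psi]_C = P^(-1) A P.
Here det P = 1, so P^(-1) is integer; computing A P first and then P^(-1)(A P) gives [[-3, 1, -3], [-3, 3, -3], [-3, 0, 3]].

[[-3, 1, -3], [-3, 3, -3], [-3, 0, 3]]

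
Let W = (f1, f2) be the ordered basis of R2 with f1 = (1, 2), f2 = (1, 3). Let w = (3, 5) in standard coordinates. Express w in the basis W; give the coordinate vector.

(4, -1)

We seek scalars with c_1 f1 + c_2 f2 = w; equivalently solve M c = w where the columns of M are f1, f2.
System: c_1 + c_2 = 3, 2c_1 + 3c_2 = 5; solving gives c_1 = 4, c_2 = -1.
Check: 4f1 - f2 = (3, 5).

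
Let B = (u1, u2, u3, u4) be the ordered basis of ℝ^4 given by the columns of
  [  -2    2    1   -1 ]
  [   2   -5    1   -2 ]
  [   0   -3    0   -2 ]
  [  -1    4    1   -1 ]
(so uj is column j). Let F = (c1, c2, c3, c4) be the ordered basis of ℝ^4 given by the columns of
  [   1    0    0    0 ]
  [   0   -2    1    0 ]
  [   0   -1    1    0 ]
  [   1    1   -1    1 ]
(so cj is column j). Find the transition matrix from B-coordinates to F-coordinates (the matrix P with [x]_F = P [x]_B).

Let M have columns uj and N have columns cj. Then for every x, N [x]_F = x = M [x]_B, so P = N^(-1) M.
Since det N = -1, N^(-1) has integer entries; multiplying gives P = [[-2, 2, 1, -1], [-2, 2, -1, 0], [-2, -1, -1, -2], [1, -1, 0, -2]].

[[-2, 2, 1, -1], [-2, 2, -1, 0], [-2, -1, -1, -2], [1, -1, 0, -2]]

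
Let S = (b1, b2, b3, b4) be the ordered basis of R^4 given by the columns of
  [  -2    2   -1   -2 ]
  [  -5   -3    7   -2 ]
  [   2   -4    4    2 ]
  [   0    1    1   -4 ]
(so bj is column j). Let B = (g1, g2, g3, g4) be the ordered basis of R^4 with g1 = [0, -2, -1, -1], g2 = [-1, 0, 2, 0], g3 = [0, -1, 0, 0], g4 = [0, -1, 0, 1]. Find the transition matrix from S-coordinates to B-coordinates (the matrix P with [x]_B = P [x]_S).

Column j of P is [bj]_B, since P maps S-coordinates to B-coordinates.
Expressing b1 in B: b1 = 2g1 + 2g2 - g3 + 2g4, so column 1 of P is [2, 2, -1, 2].
Doing the same for each bj gives P = [[2, 0, -2, 2], [2, -2, 1, 2], [-1, 2, -2, 0], [2, 1, -1, -2]].

[[2, 0, -2, 2], [2, -2, 1, 2], [-1, 2, -2, 0], [2, 1, -1, -2]]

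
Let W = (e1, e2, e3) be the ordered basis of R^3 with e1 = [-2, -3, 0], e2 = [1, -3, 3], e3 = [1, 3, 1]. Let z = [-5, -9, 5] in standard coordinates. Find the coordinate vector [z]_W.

Write z = c_1 e1 + ... + c_3 e3 and solve for the c_i.
Row-reducing the augmented matrix [M | z] gives c = (4, 1, 2).
Check: 4e1 + e2 + 2e3 = [-5, -9, 5].

[4, 1, 2]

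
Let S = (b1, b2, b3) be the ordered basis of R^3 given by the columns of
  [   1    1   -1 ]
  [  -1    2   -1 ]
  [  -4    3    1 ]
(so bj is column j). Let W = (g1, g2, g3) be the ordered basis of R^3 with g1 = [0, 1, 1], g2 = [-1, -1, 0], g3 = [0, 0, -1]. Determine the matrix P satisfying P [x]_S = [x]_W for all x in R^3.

[[-2, 1, 0], [-1, -1, 1], [2, -2, -1]]

Column j of P is [bj]_W, since P maps S-coordinates to W-coordinates.
Expressing b1 in W: b1 = -2g1 - g2 + 2g3, so column 1 of P is [-2, -1, 2].
Doing the same for each bj gives P = [[-2, 1, 0], [-1, -1, 1], [2, -2, -1]].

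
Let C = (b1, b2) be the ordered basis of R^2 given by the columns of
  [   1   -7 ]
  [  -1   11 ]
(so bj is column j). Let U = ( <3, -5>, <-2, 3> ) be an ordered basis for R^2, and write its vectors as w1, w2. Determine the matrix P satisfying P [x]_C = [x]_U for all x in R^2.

[[-1, -1], [-2, 2]]

Column j of P is [bj]_U, since P maps C-coordinates to U-coordinates.
Expressing b1 in U: b1 = -w1 - 2w2, so column 1 of P is <-1, -2>.
Doing the same for each bj gives P = [[-1, -1], [-2, 2]].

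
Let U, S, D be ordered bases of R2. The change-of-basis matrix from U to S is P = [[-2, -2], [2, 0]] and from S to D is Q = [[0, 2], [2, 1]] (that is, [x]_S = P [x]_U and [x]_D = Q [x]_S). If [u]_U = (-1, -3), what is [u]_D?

Composing the changes, [u]_D = Q P [u]_U.
Q P = [[4, 0], [-2, -4]]; applying this to (-1, -3) gives (-4, 14).

(-4, 14)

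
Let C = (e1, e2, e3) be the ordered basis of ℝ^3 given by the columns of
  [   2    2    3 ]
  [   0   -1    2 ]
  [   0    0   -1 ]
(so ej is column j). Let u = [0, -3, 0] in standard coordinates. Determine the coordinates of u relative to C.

[-3, 3, 0]

Write u = c_1 e1 + ... + c_3 e3 and solve for the c_i.
Solving this 3x3 system gives c = (-3, 3, 0).
Check: -3e1 + 3e2 + 0·e3 = [0, -3, 0].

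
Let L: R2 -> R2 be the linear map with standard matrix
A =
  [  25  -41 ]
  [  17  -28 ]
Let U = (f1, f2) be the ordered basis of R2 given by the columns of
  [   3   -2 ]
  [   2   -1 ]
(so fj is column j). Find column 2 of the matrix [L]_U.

Column 2 of [L]_U is the U-coordinate vector of L(f2).
In standard coordinates L(f2) = A f2 = <-9, -6>.
Converting to U: <-9, -6> = -3f1 + 0·f2, so the coordinate vector is <-3, 0>.

<-3, 0>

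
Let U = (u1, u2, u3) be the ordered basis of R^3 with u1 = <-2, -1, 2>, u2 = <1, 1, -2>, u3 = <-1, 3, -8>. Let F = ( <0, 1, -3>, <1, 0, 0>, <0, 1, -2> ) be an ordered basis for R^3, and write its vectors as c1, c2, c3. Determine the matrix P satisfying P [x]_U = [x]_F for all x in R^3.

[[0, 0, 2], [-2, 1, -1], [-1, 1, 1]]

Column j of P is [uj]_F, since P maps U-coordinates to F-coordinates.
Expressing u1 in F: u1 = 0·c1 - 2c2 - c3, so column 1 of P is <0, -2, -1>.
Doing the same for each uj gives P = [[0, 0, 2], [-2, 1, -1], [-1, 1, 1]].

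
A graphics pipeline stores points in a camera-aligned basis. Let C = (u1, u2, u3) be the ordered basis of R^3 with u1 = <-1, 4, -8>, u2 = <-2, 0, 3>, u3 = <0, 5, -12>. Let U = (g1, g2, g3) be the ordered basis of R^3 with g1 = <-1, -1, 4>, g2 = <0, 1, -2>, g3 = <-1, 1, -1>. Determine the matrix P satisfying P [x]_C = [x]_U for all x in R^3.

Column j of P is [uj]_U, since P maps C-coordinates to U-coordinates.
Expressing u1 in U: u1 = -g1 + g2 + 2g3, so column 1 of P is <-1, 1, 2>.
Doing the same for each uj gives P = [[-1, 1, -2], [1, 0, 1], [2, 1, 2]].

[[-1, 1, -2], [1, 0, 1], [2, 1, 2]]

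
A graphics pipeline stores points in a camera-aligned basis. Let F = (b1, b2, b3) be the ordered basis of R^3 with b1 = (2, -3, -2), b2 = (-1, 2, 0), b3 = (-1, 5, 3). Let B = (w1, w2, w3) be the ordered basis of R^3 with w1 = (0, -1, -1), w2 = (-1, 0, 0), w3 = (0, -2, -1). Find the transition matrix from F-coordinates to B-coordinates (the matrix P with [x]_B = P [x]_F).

[[1, 2, -1], [-2, 1, 1], [1, -2, -2]]

Take x = bj: its F-coordinates are the j-th standard unit vector, so P e_j — column j of P — equals [bj]_B.
b1 = w1 - 2w2 + w3, giving column 1 = (1, -2, 1); repeating for each j gives P = [[1, 2, -1], [-2, 1, 1], [1, -2, -2]].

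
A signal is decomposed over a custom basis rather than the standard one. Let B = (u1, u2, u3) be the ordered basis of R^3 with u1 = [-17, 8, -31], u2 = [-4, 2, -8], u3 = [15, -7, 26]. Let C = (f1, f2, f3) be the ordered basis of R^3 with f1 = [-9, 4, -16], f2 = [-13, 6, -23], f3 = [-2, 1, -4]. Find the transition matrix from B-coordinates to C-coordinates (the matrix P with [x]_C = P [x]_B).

Let M have columns uj and N have columns fj. Then for every x, N [x]_C = x = M [x]_B, so P = N^(-1) M.
Since det N = 1, N^(-1) has integer entries; multiplying gives P = [[0, 0, 1], [1, 0, -2], [2, 2, 1]].

[[0, 0, 1], [1, 0, -2], [2, 2, 1]]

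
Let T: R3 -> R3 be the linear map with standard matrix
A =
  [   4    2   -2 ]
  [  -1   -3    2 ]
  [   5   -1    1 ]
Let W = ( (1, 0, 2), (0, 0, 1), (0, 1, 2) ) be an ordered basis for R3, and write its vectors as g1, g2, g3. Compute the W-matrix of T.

The j-th column of [T]_W is [T(gj)]_W.
T(g1) = A g1 = (0, 3, 7) = 0·g1 + g2 + 3g3, so column 1 is (0, 1, 3).
Repeating for g2, g3 and assembling the columns gives [[0, -2, -2], [1, 1, 3], [3, 2, 1]].

[[0, -2, -2], [1, 1, 3], [3, 2, 1]]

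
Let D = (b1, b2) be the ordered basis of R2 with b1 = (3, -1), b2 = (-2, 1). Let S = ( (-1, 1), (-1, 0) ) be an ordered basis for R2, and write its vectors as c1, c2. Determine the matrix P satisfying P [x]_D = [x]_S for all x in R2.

Let M have columns bj and N have columns cj. Then for every x, N [x]_S = x = M [x]_D, so P = N^(-1) M.
Since det N = 1, N^(-1) has integer entries; multiplying gives P = [[-1, 1], [-2, 1]].

[[-1, 1], [-2, 1]]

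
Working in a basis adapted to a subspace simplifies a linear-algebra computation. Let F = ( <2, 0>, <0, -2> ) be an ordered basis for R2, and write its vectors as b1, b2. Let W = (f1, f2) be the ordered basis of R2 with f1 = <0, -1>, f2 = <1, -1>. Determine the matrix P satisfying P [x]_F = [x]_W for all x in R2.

[[-2, 2], [2, 0]]

Column j of P is [bj]_W, since P maps F-coordinates to W-coordinates.
Expressing b1 in W: b1 = -2f1 + 2f2, so column 1 of P is <-2, 2>.
Doing the same for each bj gives P = [[-2, 2], [2, 0]].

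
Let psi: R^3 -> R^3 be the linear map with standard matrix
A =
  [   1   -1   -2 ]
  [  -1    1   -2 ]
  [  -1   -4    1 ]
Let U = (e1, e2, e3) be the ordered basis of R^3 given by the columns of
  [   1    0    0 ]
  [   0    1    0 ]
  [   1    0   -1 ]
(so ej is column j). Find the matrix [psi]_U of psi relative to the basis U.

With P the matrix whose columns are e1, ..., e3, [psi]_U = P^(-1) A P.
Column by column: psi(e1) = A e1 = (-1, -3, 0); its U-coordinates (-1, -3, -1) give column 1.
Continuing for each basis vector yields [psi]_U = [[-1, -1, 2], [-3, 1, 2], [-1, 3, 3]].

[[-1, -1, 2], [-3, 1, 2], [-1, 3, 3]]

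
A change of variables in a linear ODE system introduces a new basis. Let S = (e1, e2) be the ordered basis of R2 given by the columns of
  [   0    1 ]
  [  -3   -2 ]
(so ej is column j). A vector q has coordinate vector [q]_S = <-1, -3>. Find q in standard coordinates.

<-3, 9>

The coordinates say q = -e1 - 3e2; adding the scaled basis vectors gives <-3, 9>.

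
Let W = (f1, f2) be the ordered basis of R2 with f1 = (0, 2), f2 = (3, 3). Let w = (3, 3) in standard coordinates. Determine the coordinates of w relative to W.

(0, 1)

[w]_W is the unique c with M c = w, where M has columns f1, f2.
System: 0c_1 + 3c_2 = 3, 2c_1 + 3c_2 = 3; solving gives c_1 = 0, c_2 = 1.
Check: 0·f1 + f2 = (3, 3).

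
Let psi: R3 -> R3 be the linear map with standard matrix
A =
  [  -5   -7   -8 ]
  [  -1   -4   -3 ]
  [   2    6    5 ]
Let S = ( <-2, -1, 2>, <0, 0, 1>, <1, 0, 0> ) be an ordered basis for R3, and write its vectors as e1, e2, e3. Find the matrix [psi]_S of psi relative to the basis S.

[[0, 3, 1], [0, -1, 0], [1, -2, -3]]

With P the matrix whose columns are e1, ..., e3, [psi]_S = P^(-1) A P.
Column by column: psi(e1) = A e1 = <1, 0, 0>; its S-coordinates <0, 0, 1> give column 1.
Continuing for each basis vector yields [psi]_S = [[0, 3, 1], [0, -1, 0], [1, -2, -3]].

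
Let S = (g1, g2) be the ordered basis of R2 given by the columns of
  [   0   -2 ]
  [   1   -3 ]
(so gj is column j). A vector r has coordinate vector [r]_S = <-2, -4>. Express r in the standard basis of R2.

r = M [r]_S, where M has columns g1, g2.
Carrying out the matrix-vector product, r = <8, 10>.

<8, 10>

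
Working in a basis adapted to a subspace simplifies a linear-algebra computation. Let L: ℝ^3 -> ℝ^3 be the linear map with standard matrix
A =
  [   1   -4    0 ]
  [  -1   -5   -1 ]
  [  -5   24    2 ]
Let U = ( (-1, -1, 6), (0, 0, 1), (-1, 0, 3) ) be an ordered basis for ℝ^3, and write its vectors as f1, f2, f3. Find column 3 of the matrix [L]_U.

Column 3 of [L]_U is the U-coordinate vector of L(f3).
In standard coordinates L(f3) = A f3 = (-1, -2, 11).
Converting to U: (-1, -2, 11) = 2f1 + 2f2 - f3, so the coordinate vector is (2, 2, -1).

(2, 2, -1)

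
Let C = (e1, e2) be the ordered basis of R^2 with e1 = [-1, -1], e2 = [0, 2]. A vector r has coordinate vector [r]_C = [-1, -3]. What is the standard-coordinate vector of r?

[1, -5]

By definition r = -e1 - 3e2.
Summing componentwise gives [1, -5].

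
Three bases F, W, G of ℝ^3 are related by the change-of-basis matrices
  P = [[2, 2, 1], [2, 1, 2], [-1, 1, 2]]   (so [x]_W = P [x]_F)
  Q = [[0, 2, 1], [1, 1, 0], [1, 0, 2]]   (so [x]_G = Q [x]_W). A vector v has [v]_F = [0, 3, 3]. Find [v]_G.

Composing the changes, [v]_G = Q P [v]_F.
Q P = [[3, 3, 6], [4, 3, 3], [0, 4, 5]]; applying this to [0, 3, 3] gives [27, 18, 27].

[27, 18, 27]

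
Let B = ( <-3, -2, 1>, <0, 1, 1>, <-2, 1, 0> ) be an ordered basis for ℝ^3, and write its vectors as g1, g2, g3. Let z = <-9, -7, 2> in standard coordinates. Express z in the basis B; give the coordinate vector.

<3, -1, 0>

We seek scalars with c_1 g1 + ... + c_3 g3 = z; equivalently solve M c = z where the columns of M are g1, ..., g3.
Gaussian elimination on [M | z] yields c = (3, -1, 0).
Check: 3g1 - g2 + 0·g3 = <-9, -7, 2>.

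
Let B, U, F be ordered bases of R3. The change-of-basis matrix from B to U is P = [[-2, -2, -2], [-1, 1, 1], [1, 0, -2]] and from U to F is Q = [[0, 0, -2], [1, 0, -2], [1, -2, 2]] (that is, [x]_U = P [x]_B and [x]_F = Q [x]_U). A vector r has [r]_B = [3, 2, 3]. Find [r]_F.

Composing the changes, [r]_F = Q P [r]_B.
Q P = [[-2, 0, 4], [-4, -2, 2], [2, -4, -8]]; applying this to [3, 2, 3] gives [6, -10, -26].

[6, -10, -26]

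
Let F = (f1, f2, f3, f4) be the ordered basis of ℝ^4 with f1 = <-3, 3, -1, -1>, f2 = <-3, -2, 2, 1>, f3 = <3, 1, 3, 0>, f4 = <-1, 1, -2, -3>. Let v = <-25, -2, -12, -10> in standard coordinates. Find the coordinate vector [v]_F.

<1, 3, -3, 4>

Write v = c_1 f1 + ... + c_4 f4 and solve for the c_i.
Gaussian elimination on [M | v] yields c = (1, 3, -3, 4).
Check: f1 + 3f2 - 3f3 + 4f4 = <-25, -2, -12, -10>.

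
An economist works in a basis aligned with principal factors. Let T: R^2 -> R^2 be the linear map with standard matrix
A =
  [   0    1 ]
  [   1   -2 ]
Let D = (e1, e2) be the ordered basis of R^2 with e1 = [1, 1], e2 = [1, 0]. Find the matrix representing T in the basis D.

Let P have columns e1, e2. Then [T]_D = P^(-1) A P.
Here det P = -1, so P^(-1) is integer; computing A P first and then P^(-1)(A P) gives [[-1, 1], [2, -1]].

[[-1, 1], [2, -1]]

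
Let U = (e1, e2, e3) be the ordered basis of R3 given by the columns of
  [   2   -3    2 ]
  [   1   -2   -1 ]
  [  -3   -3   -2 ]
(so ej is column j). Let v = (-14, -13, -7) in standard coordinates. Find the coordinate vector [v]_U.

(-3, 4, 2)

We seek scalars with c_1 e1 + ... + c_3 e3 = v; equivalently solve M c = v where the columns of M are e1, ..., e3.
Solving this 3x3 system gives c = (-3, 4, 2).
Check: -3e1 + 4e2 + 2e3 = (-14, -13, -7).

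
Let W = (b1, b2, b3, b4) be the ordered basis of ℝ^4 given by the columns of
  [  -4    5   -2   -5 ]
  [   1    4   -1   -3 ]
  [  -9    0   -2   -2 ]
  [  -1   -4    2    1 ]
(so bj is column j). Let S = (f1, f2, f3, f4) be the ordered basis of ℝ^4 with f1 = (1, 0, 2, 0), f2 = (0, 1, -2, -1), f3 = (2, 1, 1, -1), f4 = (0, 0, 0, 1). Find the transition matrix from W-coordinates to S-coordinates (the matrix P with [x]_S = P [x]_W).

Take x = bj: its W-coordinates are the j-th standard unit vector, so P e_j — column j of P — equals [bj]_S.
b1 = -2f1 + 2f2 - f3 + 0·f4, giving column 1 = (-2, 2, -1, 0); repeating for each j gives P = [[-2, 1, -2, -1], [2, 2, -1, -1], [-1, 2, 0, -2], [0, 0, 1, -2]].

[[-2, 1, -2, -1], [2, 2, -1, -1], [-1, 2, 0, -2], [0, 0, 1, -2]]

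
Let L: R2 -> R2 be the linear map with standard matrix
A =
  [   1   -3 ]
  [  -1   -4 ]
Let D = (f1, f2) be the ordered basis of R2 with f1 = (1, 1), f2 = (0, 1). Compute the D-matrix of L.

[[-2, -3], [-3, -1]]

With P the matrix whose columns are f1, f2, [L]_D = P^(-1) A P.
Column by column: L(f1) = A f1 = (-2, -5); its D-coordinates (-2, -3) give column 1.
Continuing for each basis vector yields [L]_D = [[-2, -3], [-3, -1]].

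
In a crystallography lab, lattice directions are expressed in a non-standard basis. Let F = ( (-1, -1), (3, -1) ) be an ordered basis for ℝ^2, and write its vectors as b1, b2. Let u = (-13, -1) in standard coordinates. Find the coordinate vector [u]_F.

We seek scalars with c_1 b1 + c_2 b2 = u; equivalently solve M c = u where the columns of M are b1, b2.
System: -c_1 + 3c_2 = -13, -c_1 - c_2 = -1; solving gives c_1 = 4, c_2 = -3.
Check: 4b1 - 3b2 = (-13, -1).

(4, -3)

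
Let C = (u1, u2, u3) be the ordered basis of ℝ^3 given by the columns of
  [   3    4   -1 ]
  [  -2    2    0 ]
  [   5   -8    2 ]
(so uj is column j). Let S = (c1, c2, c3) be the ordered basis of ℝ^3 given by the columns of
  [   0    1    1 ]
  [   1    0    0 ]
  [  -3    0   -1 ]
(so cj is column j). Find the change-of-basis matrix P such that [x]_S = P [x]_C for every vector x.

Take x = uj: its C-coordinates are the j-th standard unit vector, so P e_j — column j of P — equals [uj]_S.
u1 = -2c1 + 2c2 + c3, giving column 1 = <-2, 2, 1>; repeating for each j gives P = [[-2, 2, 0], [2, 2, 1], [1, 2, -2]].

[[-2, 2, 0], [2, 2, 1], [1, 2, -2]]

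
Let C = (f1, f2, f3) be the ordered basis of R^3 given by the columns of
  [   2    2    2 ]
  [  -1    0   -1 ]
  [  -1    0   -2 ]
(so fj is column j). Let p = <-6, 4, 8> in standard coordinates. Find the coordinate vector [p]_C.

<0, 1, -4>

We seek scalars with c_1 f1 + ... + c_3 f3 = p; equivalently solve M c = p where the columns of M are f1, ..., f3.
Gaussian elimination on [M | p] yields c = (0, 1, -4).
Check: 0·f1 + f2 - 4f3 = <-6, 4, 8>.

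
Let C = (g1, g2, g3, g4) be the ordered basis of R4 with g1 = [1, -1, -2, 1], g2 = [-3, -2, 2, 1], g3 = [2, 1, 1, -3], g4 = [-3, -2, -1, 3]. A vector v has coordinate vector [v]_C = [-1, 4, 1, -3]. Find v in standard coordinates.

[-2, 0, 14, -9]

v = M [v]_C, where M has columns g1, ..., g4.
Carrying out the matrix-vector product, v = [-2, 0, 14, -9].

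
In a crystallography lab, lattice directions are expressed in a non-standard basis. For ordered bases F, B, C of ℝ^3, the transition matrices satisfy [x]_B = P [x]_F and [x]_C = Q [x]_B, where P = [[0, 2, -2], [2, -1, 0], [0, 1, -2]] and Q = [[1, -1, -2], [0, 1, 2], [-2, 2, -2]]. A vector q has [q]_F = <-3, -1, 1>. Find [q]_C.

<7, -11, 4>

Apply P to get B-coordinates <-4, -5, -3>, then Q to get C-coordinates.
The result is [q]_C = <7, -11, 4>.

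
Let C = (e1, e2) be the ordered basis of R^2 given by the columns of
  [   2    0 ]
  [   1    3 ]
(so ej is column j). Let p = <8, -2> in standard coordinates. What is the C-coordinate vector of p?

<4, -2>

Write p = c_1 e1 + c_2 e2 and solve for the c_i.
System: 2c_1 + 0c_2 = 8, c_1 + 3c_2 = -2; solving gives c_1 = 4, c_2 = -2.
Check: 4e1 - 2e2 = <8, -2>.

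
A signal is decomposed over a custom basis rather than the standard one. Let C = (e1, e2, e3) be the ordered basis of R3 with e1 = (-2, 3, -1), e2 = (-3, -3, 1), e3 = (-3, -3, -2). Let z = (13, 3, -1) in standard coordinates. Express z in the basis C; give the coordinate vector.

Write z = c_1 e1 + ... + c_3 e3 and solve for the c_i.
Solving this 3x3 system gives c = (-2, -3, 0).
Check: -2e1 - 3e2 + 0·e3 = (13, 3, -1).

(-2, -3, 0)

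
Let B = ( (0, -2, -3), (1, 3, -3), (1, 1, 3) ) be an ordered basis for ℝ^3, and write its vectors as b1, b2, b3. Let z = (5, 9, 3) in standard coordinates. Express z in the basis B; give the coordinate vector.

We seek scalars with c_1 b1 + ... + c_3 b3 = z; equivalently solve M c = z where the columns of M are b1, ..., b3.
Gaussian elimination on [M | z] yields c = (0, 2, 3).
Check: 0·b1 + 2b2 + 3b3 = (5, 9, 3).

(0, 2, 3)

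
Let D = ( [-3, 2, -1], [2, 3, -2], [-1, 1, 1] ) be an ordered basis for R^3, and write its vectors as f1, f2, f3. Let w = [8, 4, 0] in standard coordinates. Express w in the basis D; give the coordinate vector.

[-2, 2, 2]

We seek scalars with c_1 f1 + ... + c_3 f3 = w; equivalently solve M c = w where the columns of M are f1, ..., f3.
Row-reducing the augmented matrix [M | w] gives c = (-2, 2, 2).
Check: -2f1 + 2f2 + 2f3 = [8, 4, 0].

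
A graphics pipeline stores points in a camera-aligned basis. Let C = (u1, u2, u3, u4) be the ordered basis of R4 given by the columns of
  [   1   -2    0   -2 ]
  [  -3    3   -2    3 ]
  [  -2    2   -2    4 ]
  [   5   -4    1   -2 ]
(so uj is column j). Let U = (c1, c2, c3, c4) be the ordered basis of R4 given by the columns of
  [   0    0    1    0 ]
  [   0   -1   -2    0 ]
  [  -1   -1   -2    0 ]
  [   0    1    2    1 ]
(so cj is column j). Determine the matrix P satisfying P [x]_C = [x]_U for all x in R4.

Let M have columns uj and N have columns cj. Then for every x, N [x]_U = x = M [x]_C, so P = N^(-1) M.
Since det N = -1, N^(-1) has integer entries; multiplying gives P = [[-1, 1, 0, -1], [1, 1, 2, 1], [1, -2, 0, -2], [2, -1, -1, 1]].

[[-1, 1, 0, -1], [1, 1, 2, 1], [1, -2, 0, -2], [2, -1, -1, 1]]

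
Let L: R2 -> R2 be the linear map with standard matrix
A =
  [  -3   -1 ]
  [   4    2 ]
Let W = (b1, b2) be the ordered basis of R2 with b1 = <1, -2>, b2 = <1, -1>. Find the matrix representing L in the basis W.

[[1, 0], [-2, -2]]

The j-th column of [L]_W is [L(bj)]_W.
L(b1) = A b1 = <-1, 0> = b1 - 2b2, so column 1 is <1, -2>.
Repeating for b2 and assembling the columns gives [[1, 0], [-2, -2]].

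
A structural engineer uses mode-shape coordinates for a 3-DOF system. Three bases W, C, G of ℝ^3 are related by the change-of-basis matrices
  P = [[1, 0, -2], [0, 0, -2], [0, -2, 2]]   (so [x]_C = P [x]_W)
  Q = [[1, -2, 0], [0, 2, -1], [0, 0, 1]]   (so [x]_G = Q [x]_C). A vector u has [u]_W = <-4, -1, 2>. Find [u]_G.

Apply P to get C-coordinates <-8, -4, 6>, then Q to get G-coordinates.
The result is [u]_G = <0, -14, 6>.

<0, -14, 6>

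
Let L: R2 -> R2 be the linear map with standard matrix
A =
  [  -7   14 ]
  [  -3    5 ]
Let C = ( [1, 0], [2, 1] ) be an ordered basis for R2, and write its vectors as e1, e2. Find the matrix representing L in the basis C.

[[-1, 2], [-3, -1]]

Let P have columns e1, e2. Then [L]_C = P^(-1) A P.
Here det P = 1, so P^(-1) is integer; computing A P first and then P^(-1)(A P) gives [[-1, 2], [-3, -1]].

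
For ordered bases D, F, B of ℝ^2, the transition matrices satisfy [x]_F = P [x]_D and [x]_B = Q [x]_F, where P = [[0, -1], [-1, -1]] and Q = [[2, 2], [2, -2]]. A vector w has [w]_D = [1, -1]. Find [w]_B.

Composing the changes, [w]_B = Q P [w]_D.
Q P = [[-2, -4], [2, 0]]; applying this to [1, -1] gives [2, 2].

[2, 2]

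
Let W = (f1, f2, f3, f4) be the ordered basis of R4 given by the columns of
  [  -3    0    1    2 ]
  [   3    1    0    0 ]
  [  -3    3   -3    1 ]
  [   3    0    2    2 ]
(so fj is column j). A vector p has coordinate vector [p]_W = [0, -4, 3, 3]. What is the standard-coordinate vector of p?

[9, -4, -18, 12]

By definition p = 0·f1 - 4f2 + 3f3 + 3f4.
Summing componentwise gives [9, -4, -18, 12].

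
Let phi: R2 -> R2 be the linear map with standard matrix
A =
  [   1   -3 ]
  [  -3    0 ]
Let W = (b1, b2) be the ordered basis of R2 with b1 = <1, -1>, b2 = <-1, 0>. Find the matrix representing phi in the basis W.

[[3, -3], [-1, -2]]

With P the matrix whose columns are b1, b2, [phi]_W = P^(-1) A P.
Column by column: phi(b1) = A b1 = <4, -3>; its W-coordinates <3, -1> give column 1.
Continuing for each basis vector yields [phi]_W = [[3, -3], [-1, -2]].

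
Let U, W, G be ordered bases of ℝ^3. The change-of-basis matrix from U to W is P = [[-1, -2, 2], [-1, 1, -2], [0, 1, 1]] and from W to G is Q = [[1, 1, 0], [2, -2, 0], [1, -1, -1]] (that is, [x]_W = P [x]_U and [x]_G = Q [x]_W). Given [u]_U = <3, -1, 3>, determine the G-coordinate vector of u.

<-5, 30, 13>

First [u]_W = P [u]_U = <5, -10, 2>.
Then [u]_G = Q [u]_W = <-5, 30, 13>.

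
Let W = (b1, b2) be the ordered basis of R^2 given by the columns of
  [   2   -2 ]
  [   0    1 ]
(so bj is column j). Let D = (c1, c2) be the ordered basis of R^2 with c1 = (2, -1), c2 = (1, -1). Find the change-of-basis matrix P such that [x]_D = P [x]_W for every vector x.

Column j of P is [bj]_D, since P maps W-coordinates to D-coordinates.
Expressing b1 in D: b1 = 2c1 - 2c2, so column 1 of P is (2, -2).
Doing the same for each bj gives P = [[2, -1], [-2, 0]].

[[2, -1], [-2, 0]]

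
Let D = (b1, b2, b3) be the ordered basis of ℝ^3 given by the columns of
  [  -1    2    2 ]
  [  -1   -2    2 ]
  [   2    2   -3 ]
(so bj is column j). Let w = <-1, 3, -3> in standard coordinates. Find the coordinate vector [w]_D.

<1, -1, 1>

[w]_D is the unique c with M c = w, where M has columns b1, ..., b3.
Gaussian elimination on [M | w] yields c = (1, -1, 1).
Check: b1 - b2 + b3 = <-1, 3, -3>.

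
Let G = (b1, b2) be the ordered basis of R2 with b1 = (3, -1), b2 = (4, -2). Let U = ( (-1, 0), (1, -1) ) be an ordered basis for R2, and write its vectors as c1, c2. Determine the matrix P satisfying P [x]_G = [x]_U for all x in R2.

[[-2, -2], [1, 2]]

Column j of P is [bj]_U, since P maps G-coordinates to U-coordinates.
Expressing b1 in U: b1 = -2c1 + c2, so column 1 of P is (-2, 1).
Doing the same for each bj gives P = [[-2, -2], [1, 2]].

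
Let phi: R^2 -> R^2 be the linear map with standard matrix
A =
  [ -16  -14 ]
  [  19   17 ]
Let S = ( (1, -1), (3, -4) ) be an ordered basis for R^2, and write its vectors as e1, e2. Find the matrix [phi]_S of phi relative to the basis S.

[[-2, -1], [0, 3]]

With P the matrix whose columns are e1, e2, [phi]_S = P^(-1) A P.
Column by column: phi(e1) = A e1 = (-2, 2); its S-coordinates (-2, 0) give column 1.
Continuing for each basis vector yields [phi]_S = [[-2, -1], [0, 3]].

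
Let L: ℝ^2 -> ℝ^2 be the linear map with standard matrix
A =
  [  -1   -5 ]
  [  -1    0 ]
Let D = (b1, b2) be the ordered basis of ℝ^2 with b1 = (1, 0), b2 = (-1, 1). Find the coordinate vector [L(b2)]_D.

Column 2 of [L]_D is the D-coordinate vector of L(b2).
In standard coordinates L(b2) = A b2 = (-4, 1).
Converting to D: (-4, 1) = -3b1 + b2, so the coordinate vector is (-3, 1).

(-3, 1)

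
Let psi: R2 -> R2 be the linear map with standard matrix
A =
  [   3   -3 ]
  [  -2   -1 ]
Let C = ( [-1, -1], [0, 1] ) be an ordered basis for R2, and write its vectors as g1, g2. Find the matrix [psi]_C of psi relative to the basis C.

Let P have columns g1, g2. Then [psi]_C = P^(-1) A P.
Here det P = -1, so P^(-1) is integer; computing A P first and then P^(-1)(A P) gives [[0, 3], [3, 2]].

[[0, 3], [3, 2]]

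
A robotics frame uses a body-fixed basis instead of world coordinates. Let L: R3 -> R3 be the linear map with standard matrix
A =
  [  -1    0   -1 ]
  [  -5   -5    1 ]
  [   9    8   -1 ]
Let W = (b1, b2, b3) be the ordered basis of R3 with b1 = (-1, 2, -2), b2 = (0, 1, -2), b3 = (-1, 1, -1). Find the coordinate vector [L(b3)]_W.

(0, 1, -2)

Compute L(b3) = A b3 = (2, -1, 0) in standard coordinates.
Then write this in W-coordinates: solve for y in y_1 b1 + ... + y_3 b3 = (2, -1, 0).
This gives y = (0, 1, -2), which is column 3 of [L]_W.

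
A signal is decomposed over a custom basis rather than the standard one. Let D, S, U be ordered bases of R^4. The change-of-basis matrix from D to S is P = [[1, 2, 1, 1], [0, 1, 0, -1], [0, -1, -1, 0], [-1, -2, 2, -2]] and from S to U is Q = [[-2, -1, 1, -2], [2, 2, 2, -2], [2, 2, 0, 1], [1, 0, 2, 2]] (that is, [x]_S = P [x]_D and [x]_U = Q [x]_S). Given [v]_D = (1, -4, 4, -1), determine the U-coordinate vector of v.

(-23, -48, 3, 30)

Composing the changes, [v]_U = Q P [v]_D.
Q P = [[0, -2, -7, 3], [4, 8, -4, 4], [1, 4, 4, -2], [-1, -4, 3, -3]]; applying this to (1, -4, 4, -1) gives (-23, -48, 3, 30).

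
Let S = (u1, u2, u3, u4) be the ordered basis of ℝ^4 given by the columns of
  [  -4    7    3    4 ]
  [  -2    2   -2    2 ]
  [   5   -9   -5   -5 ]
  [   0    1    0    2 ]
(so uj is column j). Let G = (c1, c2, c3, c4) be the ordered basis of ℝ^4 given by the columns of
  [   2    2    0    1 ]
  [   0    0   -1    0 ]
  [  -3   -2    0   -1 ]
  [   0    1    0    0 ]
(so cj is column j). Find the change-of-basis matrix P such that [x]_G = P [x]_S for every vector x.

[[-1, 2, 2, 1], [0, 1, 0, 2], [2, -2, 2, -2], [-2, 1, -1, -2]]

Column j of P is [uj]_G, since P maps S-coordinates to G-coordinates.
Expressing u1 in G: u1 = -c1 + 0·c2 + 2c3 - 2c4, so column 1 of P is [-1, 0, 2, -2].
Doing the same for each uj gives P = [[-1, 2, 2, 1], [0, 1, 0, 2], [2, -2, 2, -2], [-2, 1, -1, -2]].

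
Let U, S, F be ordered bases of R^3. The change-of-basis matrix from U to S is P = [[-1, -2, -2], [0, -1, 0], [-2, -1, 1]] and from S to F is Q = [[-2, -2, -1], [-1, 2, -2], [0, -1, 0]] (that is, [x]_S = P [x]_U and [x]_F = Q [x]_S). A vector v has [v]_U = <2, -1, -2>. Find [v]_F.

<-5, 8, -1>

First [v]_S = P [v]_U = <4, 1, -5>.
Then [v]_F = Q [v]_S = <-5, 8, -1>.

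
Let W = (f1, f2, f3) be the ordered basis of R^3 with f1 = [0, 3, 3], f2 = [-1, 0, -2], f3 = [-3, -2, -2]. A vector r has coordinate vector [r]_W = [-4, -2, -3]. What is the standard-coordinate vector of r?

r = M [r]_W, where M has columns f1, ..., f3.
Carrying out the matrix-vector product, r = [11, -6, -2].

[11, -6, -2]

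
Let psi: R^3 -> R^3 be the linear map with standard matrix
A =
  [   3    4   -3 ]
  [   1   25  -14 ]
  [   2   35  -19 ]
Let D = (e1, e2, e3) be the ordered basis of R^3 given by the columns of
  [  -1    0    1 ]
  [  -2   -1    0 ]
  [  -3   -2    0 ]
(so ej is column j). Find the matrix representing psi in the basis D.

Let P have columns e1, ..., e3. Then [psi]_D = P^(-1) A P.
Here det P = 1, so P^(-1) is integer; computing A P first and then P^(-1)(A P) gives [[3, -3, 0], [3, 3, -1], [1, -1, 3]].

[[3, -3, 0], [3, 3, -1], [1, -1, 3]]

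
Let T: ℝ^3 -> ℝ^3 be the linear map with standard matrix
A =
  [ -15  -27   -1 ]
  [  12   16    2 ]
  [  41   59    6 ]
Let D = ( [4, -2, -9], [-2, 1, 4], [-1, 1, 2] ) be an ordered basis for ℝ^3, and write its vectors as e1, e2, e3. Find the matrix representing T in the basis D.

[[2, 1, -2], [3, 3, 2], [-1, -1, 2]]

The j-th column of [T]_D is [T(ej)]_D.
T(e1) = A e1 = [3, -2, -8] = 2e1 + 3e2 - e3, so column 1 is [2, 3, -1].
Repeating for e2, e3 and assembling the columns gives [[2, 1, -2], [3, 3, 2], [-1, -1, 2]].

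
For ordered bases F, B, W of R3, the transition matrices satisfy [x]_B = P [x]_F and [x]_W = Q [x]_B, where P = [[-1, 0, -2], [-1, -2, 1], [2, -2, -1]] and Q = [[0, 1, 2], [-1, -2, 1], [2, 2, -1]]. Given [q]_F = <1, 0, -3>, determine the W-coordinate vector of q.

<6, 8, -3>

First [q]_B = P [q]_F = <5, -4, 5>.
Then [q]_W = Q [q]_B = <6, 8, -3>.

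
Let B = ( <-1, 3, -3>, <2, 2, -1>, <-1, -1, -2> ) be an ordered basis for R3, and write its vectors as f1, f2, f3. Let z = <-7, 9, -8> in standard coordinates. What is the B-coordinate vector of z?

Write z = c_1 f1 + ... + c_3 f3 and solve for the c_i.
Gaussian elimination on [M | z] yields c = (4, -2, -1).
Check: 4f1 - 2f2 - f3 = <-7, 9, -8>.

<4, -2, -1>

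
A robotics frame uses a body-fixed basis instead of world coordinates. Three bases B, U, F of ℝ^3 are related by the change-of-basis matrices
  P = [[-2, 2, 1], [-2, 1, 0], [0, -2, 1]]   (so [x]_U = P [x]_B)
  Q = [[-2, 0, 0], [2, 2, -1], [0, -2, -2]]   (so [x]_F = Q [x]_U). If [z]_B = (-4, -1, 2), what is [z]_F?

(-16, 26, -22)

First [z]_U = P [z]_B = (8, 7, 4).
Then [z]_F = Q [z]_U = (-16, 26, -22).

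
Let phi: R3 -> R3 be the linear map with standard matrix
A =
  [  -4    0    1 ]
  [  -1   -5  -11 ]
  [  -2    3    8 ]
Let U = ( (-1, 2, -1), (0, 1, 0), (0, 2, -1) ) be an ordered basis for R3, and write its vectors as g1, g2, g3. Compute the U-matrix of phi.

[[-3, 0, 1], [2, 1, -3], [3, -3, 1]]

With P the matrix whose columns are g1, ..., g3, [phi]_U = P^(-1) A P.
Column by column: phi(g1) = A g1 = (3, 2, 0); its U-coordinates (-3, 2, 3) give column 1.
Continuing for each basis vector yields [phi]_U = [[-3, 0, 1], [2, 1, -3], [3, -3, 1]].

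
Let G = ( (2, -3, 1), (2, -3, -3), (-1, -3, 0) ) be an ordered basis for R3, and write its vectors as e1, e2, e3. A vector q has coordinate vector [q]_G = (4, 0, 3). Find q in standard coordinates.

(5, -21, 4)

q = M [q]_G, where M has columns e1, ..., e3.
Carrying out the matrix-vector product, q = (5, -21, 4).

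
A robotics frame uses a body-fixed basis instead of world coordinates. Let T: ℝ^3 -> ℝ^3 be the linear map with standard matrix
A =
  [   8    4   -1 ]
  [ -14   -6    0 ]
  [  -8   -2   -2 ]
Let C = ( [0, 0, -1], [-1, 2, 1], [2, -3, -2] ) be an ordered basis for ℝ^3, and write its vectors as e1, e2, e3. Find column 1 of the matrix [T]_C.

Column 1 of [T]_C is the C-coordinate vector of T(e1).
In standard coordinates T(e1) = A e1 = [1, 0, 2].
Converting to C: [1, 0, 2] = -3e1 + 3e2 + 2e3, so the coordinate vector is [-3, 3, 2].

[-3, 3, 2]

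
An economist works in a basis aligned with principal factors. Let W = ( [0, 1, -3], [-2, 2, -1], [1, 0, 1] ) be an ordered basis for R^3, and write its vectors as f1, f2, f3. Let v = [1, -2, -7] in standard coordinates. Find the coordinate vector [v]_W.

[v]_W is the unique c with M c = v, where M has columns f1, ..., f3.
Row-reducing the augmented matrix [M | v] gives c = (2, -2, -3).
Check: 2f1 - 2f2 - 3f3 = [1, -2, -7].

[2, -2, -3]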